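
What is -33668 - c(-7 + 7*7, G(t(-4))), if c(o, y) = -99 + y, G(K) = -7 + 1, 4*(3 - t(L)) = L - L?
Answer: -33563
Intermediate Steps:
t(L) = 3 (t(L) = 3 - (L - L)/4 = 3 - ¼*0 = 3 + 0 = 3)
G(K) = -6
-33668 - c(-7 + 7*7, G(t(-4))) = -33668 - (-99 - 6) = -33668 - 1*(-105) = -33668 + 105 = -33563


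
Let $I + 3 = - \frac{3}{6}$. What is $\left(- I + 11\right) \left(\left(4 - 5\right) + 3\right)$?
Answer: $29$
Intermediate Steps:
$I = - \frac{7}{2}$ ($I = -3 - \frac{3}{6} = -3 - \frac{1}{2} = - \frac{7}{2} \approx -3.5$)
$\left(- I + 11\right) \left(\left(4 - 5\right) + 3\right) = \left(\left(-1\right) \left(- \frac{7}{2}\right) + 11\right) \left(\left(4 - 5\right) + 3\right) = \left(\frac{7}{2} + 11\right) \left(-1 + 3\right) = \frac{29}{2} \cdot 2 = 29$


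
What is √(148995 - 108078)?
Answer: √40917 ≈ 202.28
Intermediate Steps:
√(148995 - 108078) = √40917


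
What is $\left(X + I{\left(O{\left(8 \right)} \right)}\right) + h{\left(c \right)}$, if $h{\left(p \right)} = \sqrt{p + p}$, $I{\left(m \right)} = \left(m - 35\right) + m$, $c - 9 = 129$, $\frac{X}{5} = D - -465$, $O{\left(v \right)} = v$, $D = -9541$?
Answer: $-45399 + 2 \sqrt{69} \approx -45382.0$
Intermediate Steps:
$X = -45380$ ($X = 5 \left(-9541 - -465\right) = 5 \left(-9541 + 465\right) = 5 \left(-9076\right) = -45380$)
$c = 138$ ($c = 9 + 129 = 138$)
$I{\left(m \right)} = -35 + 2 m$ ($I{\left(m \right)} = \left(-35 + m\right) + m = -35 + 2 m$)
$h{\left(p \right)} = \sqrt{2} \sqrt{p}$ ($h{\left(p \right)} = \sqrt{2 p} = \sqrt{2} \sqrt{p}$)
$\left(X + I{\left(O{\left(8 \right)} \right)}\right) + h{\left(c \right)} = \left(-45380 + \left(-35 + 2 \cdot 8\right)\right) + \sqrt{2} \sqrt{138} = \left(-45380 + \left(-35 + 16\right)\right) + 2 \sqrt{69} = \left(-45380 - 19\right) + 2 \sqrt{69} = -45399 + 2 \sqrt{69}$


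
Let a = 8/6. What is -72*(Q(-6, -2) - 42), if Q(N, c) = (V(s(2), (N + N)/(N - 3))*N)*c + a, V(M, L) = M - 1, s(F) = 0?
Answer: 3792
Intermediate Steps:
a = 4/3 (a = 8*(1/6) = 4/3 ≈ 1.3333)
V(M, L) = -1 + M
Q(N, c) = 4/3 - N*c (Q(N, c) = ((-1 + 0)*N)*c + 4/3 = (-N)*c + 4/3 = -N*c + 4/3 = 4/3 - N*c)
-72*(Q(-6, -2) - 42) = -72*((4/3 - 1*(-6)*(-2)) - 42) = -72*((4/3 - 12) - 42) = -72*(-32/3 - 42) = -72*(-158/3) = 3792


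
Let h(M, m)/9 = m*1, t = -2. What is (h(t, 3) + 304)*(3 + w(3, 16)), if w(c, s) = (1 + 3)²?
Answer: 6289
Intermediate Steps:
w(c, s) = 16 (w(c, s) = 4² = 16)
h(M, m) = 9*m (h(M, m) = 9*(m*1) = 9*m)
(h(t, 3) + 304)*(3 + w(3, 16)) = (9*3 + 304)*(3 + 16) = (27 + 304)*19 = 331*19 = 6289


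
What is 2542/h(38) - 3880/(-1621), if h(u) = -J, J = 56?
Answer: -1951651/45388 ≈ -42.999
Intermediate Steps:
h(u) = -56 (h(u) = -1*56 = -56)
2542/h(38) - 3880/(-1621) = 2542/(-56) - 3880/(-1621) = 2542*(-1/56) - 3880*(-1/1621) = -1271/28 + 3880/1621 = -1951651/45388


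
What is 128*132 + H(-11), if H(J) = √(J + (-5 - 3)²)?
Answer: 16896 + √53 ≈ 16903.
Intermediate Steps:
H(J) = √(64 + J) (H(J) = √(J + (-8)²) = √(J + 64) = √(64 + J))
128*132 + H(-11) = 128*132 + √(64 - 11) = 16896 + √53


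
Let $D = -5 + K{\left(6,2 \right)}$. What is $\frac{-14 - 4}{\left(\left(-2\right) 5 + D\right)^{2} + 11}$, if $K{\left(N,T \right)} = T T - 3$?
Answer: $- \frac{2}{23} \approx -0.086957$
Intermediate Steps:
$K{\left(N,T \right)} = -3 + T^{2}$ ($K{\left(N,T \right)} = T^{2} + \left(-5 + 2\right) = T^{2} - 3 = -3 + T^{2}$)
$D = -4$ ($D = -5 - \left(3 - 2^{2}\right) = -5 + \left(-3 + 4\right) = -5 + 1 = -4$)
$\frac{-14 - 4}{\left(\left(-2\right) 5 + D\right)^{2} + 11} = \frac{-14 - 4}{\left(\left(-2\right) 5 - 4\right)^{2} + 11} = \frac{1}{\left(-10 - 4\right)^{2} + 11} \left(-18\right) = \frac{1}{\left(-14\right)^{2} + 11} \left(-18\right) = \frac{1}{196 + 11} \left(-18\right) = \frac{1}{207} \left(-18\right) = - \frac{2}{23}$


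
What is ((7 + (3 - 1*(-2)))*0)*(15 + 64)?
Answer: 0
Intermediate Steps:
((7 + (3 - 1*(-2)))*0)*(15 + 64) = ((7 + (3 + 2))*0)*79 = ((7 + 5)*0)*79 = (12*0)*79 = 0*79 = 0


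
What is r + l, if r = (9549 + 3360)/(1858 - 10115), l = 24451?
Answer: 201878998/8257 ≈ 24449.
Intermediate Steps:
r = -12909/8257 (r = 12909/(-8257) = 12909*(-1/8257) = -12909/8257 ≈ -1.5634)
r + l = -12909/8257 + 24451 = 201878998/8257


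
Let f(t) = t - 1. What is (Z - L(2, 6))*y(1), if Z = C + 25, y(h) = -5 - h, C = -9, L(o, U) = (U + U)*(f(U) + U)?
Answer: 696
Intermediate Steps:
f(t) = -1 + t
L(o, U) = 2*U*(-1 + 2*U) (L(o, U) = (U + U)*((-1 + U) + U) = (2*U)*(-1 + 2*U) = 2*U*(-1 + 2*U))
Z = 16 (Z = -9 + 25 = 16)
(Z - L(2, 6))*y(1) = (16 - 2*6*(-1 + 2*6))*(-5 - 1*1) = (16 - 2*6*(-1 + 12))*(-5 - 1) = (16 - 2*6*11)*(-6) = (16 - 1*132)*(-6) = (16 - 132)*(-6) = -116*(-6) = 696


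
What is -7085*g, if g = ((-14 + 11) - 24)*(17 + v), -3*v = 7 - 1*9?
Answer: 3379545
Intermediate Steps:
v = ⅔ (v = -(7 - 1*9)/3 = -(7 - 9)/3 = -⅓*(-2) = ⅔ ≈ 0.66667)
g = -477 (g = ((-14 + 11) - 24)*(17 + ⅔) = (-3 - 24)*(53/3) = -27*53/3 = -477)
-7085*g = -7085*(-477) = 3379545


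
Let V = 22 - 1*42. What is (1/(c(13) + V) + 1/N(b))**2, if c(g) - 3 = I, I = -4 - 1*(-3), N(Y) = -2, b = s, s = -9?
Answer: 25/81 ≈ 0.30864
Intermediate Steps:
b = -9
V = -20 (V = 22 - 42 = -20)
I = -1 (I = -4 + 3 = -1)
c(g) = 2 (c(g) = 3 - 1 = 2)
(1/(c(13) + V) + 1/N(b))**2 = (1/(2 - 20) + 1/(-2))**2 = (1/(-18) - 1/2)**2 = (-1/18 - 1/2)**2 = (-5/9)**2 = 25/81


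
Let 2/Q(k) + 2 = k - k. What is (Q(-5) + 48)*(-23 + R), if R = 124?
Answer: 4747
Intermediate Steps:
Q(k) = -1 (Q(k) = 2/(-2 + (k - k)) = 2/(-2 + 0) = 2/(-2) = 2*(-½) = -1)
(Q(-5) + 48)*(-23 + R) = (-1 + 48)*(-23 + 124) = 47*101 = 4747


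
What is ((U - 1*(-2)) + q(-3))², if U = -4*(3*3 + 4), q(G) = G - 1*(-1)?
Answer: 2704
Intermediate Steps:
q(G) = 1 + G (q(G) = G + 1 = 1 + G)
U = -52 (U = -4*(9 + 4) = -4*13 = -52)
((U - 1*(-2)) + q(-3))² = ((-52 - 1*(-2)) + (1 - 3))² = ((-52 + 2) - 2)² = (-50 - 2)² = (-52)² = 2704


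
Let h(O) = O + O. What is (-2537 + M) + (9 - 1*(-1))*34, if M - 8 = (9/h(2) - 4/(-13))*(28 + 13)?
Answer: -108375/52 ≈ -2084.1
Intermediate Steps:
h(O) = 2*O
M = 5869/52 (M = 8 + (9/((2*2)) - 4/(-13))*(28 + 13) = 8 + (9/4 - 4*(-1/13))*41 = 8 + (9*(¼) + 4/13)*41 = 8 + (9/4 + 4/13)*41 = 8 + (133/52)*41 = 8 + 5453/52 = 5869/52 ≈ 112.87)
(-2537 + M) + (9 - 1*(-1))*34 = (-2537 + 5869/52) + (9 - 1*(-1))*34 = -126055/52 + (9 + 1)*34 = -126055/52 + 10*34 = -126055/52 + 340 = -108375/52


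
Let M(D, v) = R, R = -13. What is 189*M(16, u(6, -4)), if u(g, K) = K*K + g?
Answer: -2457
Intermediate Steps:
u(g, K) = g + K² (u(g, K) = K² + g = g + K²)
M(D, v) = -13
189*M(16, u(6, -4)) = 189*(-13) = -2457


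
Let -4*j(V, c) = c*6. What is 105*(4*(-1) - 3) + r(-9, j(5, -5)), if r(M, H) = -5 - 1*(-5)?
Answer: -735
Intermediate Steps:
j(V, c) = -3*c/2 (j(V, c) = -c*6/4 = -3*c/2)
r(M, H) = 0 (r(M, H) = -5 + 5 = 0)
105*(4*(-1) - 3) + r(-9, j(5, -5)) = 105*(4*(-1) - 3) + 0 = 105*(-4 - 3) + 0 = 105*(-7) + 0 = -735 + 0 = -735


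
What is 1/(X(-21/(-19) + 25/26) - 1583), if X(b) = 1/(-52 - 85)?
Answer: -137/216872 ≈ -0.00063171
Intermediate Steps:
X(b) = -1/137 (X(b) = 1/(-137) = -1/137)
1/(X(-21/(-19) + 25/26) - 1583) = 1/(-1/137 - 1583) = 1/(-216872/137) = -137/216872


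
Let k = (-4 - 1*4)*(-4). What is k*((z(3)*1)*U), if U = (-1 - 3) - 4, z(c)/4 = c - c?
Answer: 0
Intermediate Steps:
z(c) = 0 (z(c) = 4*(c - c) = 4*0 = 0)
U = -8 (U = -4 - 4 = -8)
k = 32 (k = (-4 - 4)*(-4) = -8*(-4) = 32)
k*((z(3)*1)*U) = 32*((0*1)*(-8)) = 32*(0*(-8)) = 32*0 = 0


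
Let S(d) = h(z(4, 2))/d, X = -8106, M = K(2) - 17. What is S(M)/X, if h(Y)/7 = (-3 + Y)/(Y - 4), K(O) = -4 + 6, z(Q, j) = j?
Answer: 1/34740 ≈ 2.8785e-5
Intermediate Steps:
K(O) = 2
M = -15 (M = 2 - 17 = -15)
h(Y) = 7*(-3 + Y)/(-4 + Y) (h(Y) = 7*((-3 + Y)/(Y - 4)) = 7*((-3 + Y)/(-4 + Y)) = 7*(-3 + Y)/(-4 + Y))
S(d) = 7/(2*d) (S(d) = (7*(-3 + 2)/(-4 + 2))/d = (7*(-1)/(-2))/d = (7*(-1/2)*(-1))/d = 7/(2*d))
S(M)/X = ((7/2)/(-15))/(-8106) = ((7/2)*(-1/15))*(-1/8106) = -7/30*(-1/8106) = 1/34740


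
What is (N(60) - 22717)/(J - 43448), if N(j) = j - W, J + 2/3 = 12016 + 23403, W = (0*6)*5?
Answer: 67971/24089 ≈ 2.8217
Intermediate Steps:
W = 0 (W = 0*5 = 0)
J = 106255/3 (J = -⅔ + (12016 + 23403) = -⅔ + 35419 = 106255/3 ≈ 35418.)
N(j) = j (N(j) = j - 1*0 = j + 0 = j)
(N(60) - 22717)/(J - 43448) = (60 - 22717)/(106255/3 - 43448) = -22657/(-24089/3) = -22657*(-3/24089) = 67971/24089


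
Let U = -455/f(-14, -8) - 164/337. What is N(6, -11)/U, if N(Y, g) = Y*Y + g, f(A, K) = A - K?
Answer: 50550/152351 ≈ 0.33180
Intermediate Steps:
U = 152351/2022 (U = -455/(-14 - 1*(-8)) - 164/337 = -455/(-14 + 8) - 164*1/337 = -455/(-6) - 164/337 = -455*(-⅙) - 164/337 = 455/6 - 164/337 = 152351/2022 ≈ 75.347)
N(Y, g) = g + Y² (N(Y, g) = Y² + g = g + Y²)
N(6, -11)/U = (-11 + 6²)/(152351/2022) = (-11 + 36)*(2022/152351) = 25*(2022/152351) = 50550/152351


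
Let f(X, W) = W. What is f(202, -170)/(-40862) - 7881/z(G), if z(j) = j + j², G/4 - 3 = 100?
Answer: -146553451/3476457236 ≈ -0.042156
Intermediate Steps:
G = 412 (G = 12 + 4*100 = 12 + 400 = 412)
f(202, -170)/(-40862) - 7881/z(G) = -170/(-40862) - 7881*1/(412*(1 + 412)) = -170*(-1/40862) - 7881/(412*413) = 85/20431 - 7881/170156 = -146553451/3476457236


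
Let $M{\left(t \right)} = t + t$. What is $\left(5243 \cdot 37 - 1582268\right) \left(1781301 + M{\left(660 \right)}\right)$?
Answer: $-2474771734017$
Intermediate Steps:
$M{\left(t \right)} = 2 t$
$\left(5243 \cdot 37 - 1582268\right) \left(1781301 + M{\left(660 \right)}\right) = \left(5243 \cdot 37 - 1582268\right) \left(1781301 + 2 \cdot 660\right) = \left(193991 - 1582268\right) \left(1781301 + 1320\right) = \left(-1388277\right) 1782621 = -2474771734017$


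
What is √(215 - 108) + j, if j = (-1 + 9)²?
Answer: 64 + √107 ≈ 74.344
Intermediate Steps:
j = 64 (j = 8² = 64)
√(215 - 108) + j = √(215 - 108) + 64 = √107 + 64 = 64 + √107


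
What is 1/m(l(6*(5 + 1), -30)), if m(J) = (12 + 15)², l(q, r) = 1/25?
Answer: 1/729 ≈ 0.0013717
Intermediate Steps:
l(q, r) = 1/25
m(J) = 729 (m(J) = 27² = 729)
1/m(l(6*(5 + 1), -30)) = 1/729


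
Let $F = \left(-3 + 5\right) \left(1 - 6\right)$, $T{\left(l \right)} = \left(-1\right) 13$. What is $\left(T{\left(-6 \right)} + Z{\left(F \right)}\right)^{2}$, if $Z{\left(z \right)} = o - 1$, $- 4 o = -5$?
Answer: $\frac{2601}{16} \approx 162.56$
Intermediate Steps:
$o = \frac{5}{4}$ ($o = \left(- \frac{1}{4}\right) \left(-5\right) = \frac{5}{4} \approx 1.25$)
$T{\left(l \right)} = -13$
$F = -10$ ($F = 2 \left(-5\right) = -10$)
$Z{\left(z \right)} = \frac{1}{4}$ ($Z{\left(z \right)} = \frac{5}{4} - 1 = \frac{1}{4}$)
$\left(T{\left(-6 \right)} + Z{\left(F \right)}\right)^{2} = \left(-13 + \frac{1}{4}\right)^{2} = \left(- \frac{51}{4}\right)^{2} = \frac{2601}{16}$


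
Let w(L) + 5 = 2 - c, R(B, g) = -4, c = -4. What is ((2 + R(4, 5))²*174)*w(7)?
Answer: 696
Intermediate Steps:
w(L) = 1 (w(L) = -5 + (2 - 1*(-4)) = -5 + (2 + 4) = -5 + 6 = 1)
((2 + R(4, 5))²*174)*w(7) = ((2 - 4)²*174)*1 = ((-2)²*174)*1 = (4*174)*1 = 696*1 = 696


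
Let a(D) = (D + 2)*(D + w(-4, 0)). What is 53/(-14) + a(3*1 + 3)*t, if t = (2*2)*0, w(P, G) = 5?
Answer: -53/14 ≈ -3.7857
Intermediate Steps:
a(D) = (2 + D)*(5 + D) (a(D) = (D + 2)*(D + 5) = (2 + D)*(5 + D))
t = 0 (t = 4*0 = 0)
53/(-14) + a(3*1 + 3)*t = 53/(-14) + (10 + (3*1 + 3)² + 7*(3*1 + 3))*0 = 53*(-1/14) + (10 + (3 + 3)² + 7*(3 + 3))*0 = -53/14 + (10 + 6² + 7*6)*0 = -53/14 + (10 + 36 + 42)*0 = -53/14 + 88*0 = -53/14 + 0 = -53/14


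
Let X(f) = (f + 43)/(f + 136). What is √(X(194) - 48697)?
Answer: I*√589225010/110 ≈ 220.67*I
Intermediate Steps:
X(f) = (43 + f)/(136 + f)
√(X(194) - 48697) = √((43 + 194)/(136 + 194) - 48697) = √(237/330 - 48697) = √((1/330)*237 - 48697) = √(79/110 - 48697) = √(-5356591/110) = I*√589225010/110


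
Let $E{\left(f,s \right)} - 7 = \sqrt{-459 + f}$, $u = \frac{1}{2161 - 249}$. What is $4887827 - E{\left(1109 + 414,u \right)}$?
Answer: $4887820 - 2 \sqrt{266} \approx 4.8878 \cdot 10^{6}$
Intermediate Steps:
$u = \frac{1}{1912} \approx 0.00052301$
$E{\left(f,s \right)} = 7 + \sqrt{-459 + f}$
$4887827 - E{\left(1109 + 414,u \right)} = 4887827 - \left(7 + \sqrt{-459 + \left(1109 + 414\right)}\right) = 4887827 - \left(7 + \sqrt{-459 + 1523}\right) = 4887827 - \left(7 + \sqrt{1064}\right) = 4887827 - \left(7 + 2 \sqrt{266}\right) = 4887820 - 2 \sqrt{266}$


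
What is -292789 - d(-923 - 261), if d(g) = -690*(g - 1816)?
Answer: -2362789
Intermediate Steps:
d(g) = 1253040 - 690*g (d(g) = -690*(-1816 + g) = 1253040 - 690*g)
-292789 - d(-923 - 261) = -292789 - (1253040 - 690*(-923 - 261)) = -292789 - (1253040 - 690*(-1184)) = -292789 - (1253040 + 816960) = -292789 - 1*2070000 = -292789 - 2070000 = -2362789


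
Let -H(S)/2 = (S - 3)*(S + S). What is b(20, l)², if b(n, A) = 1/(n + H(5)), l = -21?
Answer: 1/400 ≈ 0.0025000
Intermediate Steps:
H(S) = -4*S*(-3 + S) (H(S) = -2*(S - 3)*(S + S) = -2*(-3 + S)*2*S = -4*S*(-3 + S))
b(n, A) = 1/(-40 + n) (b(n, A) = 1/(n + 4*5*(3 - 1*5)) = 1/(n + 4*5*(3 - 5)) = 1/(n + 4*5*(-2)) = 1/(n - 40) = 1/(-40 + n))
b(20, l)² = (1/(-40 + 20))² = (1/(-20))² = (-1/20)² = 1/400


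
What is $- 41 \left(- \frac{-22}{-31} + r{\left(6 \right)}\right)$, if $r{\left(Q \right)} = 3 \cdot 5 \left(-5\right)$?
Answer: $\frac{96227}{31} \approx 3104.1$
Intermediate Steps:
$r{\left(Q \right)} = -75$ ($r{\left(Q \right)} = 15 \left(-5\right) = -75$)
$- 41 \left(- \frac{-22}{-31} + r{\left(6 \right)}\right) = - 41 \left(- \frac{-22}{-31} - 75\right) = - 41 \left(- \frac{\left(-22\right) \left(-1\right)}{31} - 75\right) = - 41 \left(\left(-1\right) \frac{22}{31} - 75\right) = - 41 \left(- \frac{22}{31} - 75\right) = \left(-41\right) \left(- \frac{2347}{31}\right) = \frac{96227}{31}$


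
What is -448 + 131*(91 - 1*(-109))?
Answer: 25752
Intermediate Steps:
-448 + 131*(91 - 1*(-109)) = -448 + 131*(91 + 109) = -448 + 131*200 = -448 + 26200 = 25752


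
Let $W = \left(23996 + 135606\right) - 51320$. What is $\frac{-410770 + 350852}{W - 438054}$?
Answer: $\frac{29959}{164886} \approx 0.1817$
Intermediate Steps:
$W = 108282$ ($W = 159602 - 51320 = 108282$)
$\frac{-410770 + 350852}{W - 438054} = \frac{-410770 + 350852}{108282 - 438054} = - \frac{59918}{-329772} = \left(-59918\right) \left(- \frac{1}{329772}\right) = \frac{29959}{164886}$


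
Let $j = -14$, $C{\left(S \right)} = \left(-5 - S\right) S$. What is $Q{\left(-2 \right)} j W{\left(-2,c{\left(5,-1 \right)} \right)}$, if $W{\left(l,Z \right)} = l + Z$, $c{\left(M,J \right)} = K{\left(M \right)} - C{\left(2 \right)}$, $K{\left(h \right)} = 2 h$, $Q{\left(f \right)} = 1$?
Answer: $-308$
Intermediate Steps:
$C{\left(S \right)} = S \left(-5 - S\right)$
$c{\left(M,J \right)} = 14 + 2 M$ ($c{\left(M,J \right)} = 2 M - \left(-1\right) 2 \left(5 + 2\right) = 2 M - \left(-1\right) 2 \cdot 7 = 2 M - -14 = 2 M + 14 = 14 + 2 M$)
$W{\left(l,Z \right)} = Z + l$
$Q{\left(-2 \right)} j W{\left(-2,c{\left(5,-1 \right)} \right)} = 1 \left(-14\right) \left(\left(14 + 2 \cdot 5\right) - 2\right) = - 14 \left(\left(14 + 10\right) - 2\right) = - 14 \left(24 - 2\right) = \left(-14\right) 22 = -308$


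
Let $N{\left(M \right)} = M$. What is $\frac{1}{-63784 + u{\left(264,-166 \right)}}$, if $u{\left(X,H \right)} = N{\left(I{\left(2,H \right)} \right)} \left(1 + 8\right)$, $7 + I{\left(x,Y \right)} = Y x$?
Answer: $- \frac{1}{66835} \approx -1.4962 \cdot 10^{-5}$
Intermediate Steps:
$I{\left(x,Y \right)} = -7 + Y x$
$u{\left(X,H \right)} = -63 + 18 H$ ($u{\left(X,H \right)} = \left(-7 + H 2\right) \left(1 + 8\right) = \left(-7 + 2 H\right) 9 = -63 + 18 H$)
$\frac{1}{-63784 + u{\left(264,-166 \right)}} = \frac{1}{-63784 + \left(-63 + 18 \left(-166\right)\right)} = \frac{1}{-63784 - 3051} = \frac{1}{-66835} = - \frac{1}{66835}$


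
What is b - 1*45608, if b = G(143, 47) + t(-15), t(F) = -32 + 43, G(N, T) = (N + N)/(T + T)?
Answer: -2142916/47 ≈ -45594.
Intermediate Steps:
G(N, T) = N/T (G(N, T) = (2*N)/((2*T)) = (2*N)*(1/(2*T)) = N/T)
t(F) = 11
b = 660/47 (b = 143/47 + 11 = 660/47 ≈ 14.043)
b - 1*45608 = 660/47 - 1*45608 = 660/47 - 45608 = -2142916/47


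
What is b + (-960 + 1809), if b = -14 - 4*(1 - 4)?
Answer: 847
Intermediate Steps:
b = -2 (b = -14 - 4*(-3) = -14 + 12 = -2)
b + (-960 + 1809) = -2 + (-960 + 1809) = -2 + 849 = 847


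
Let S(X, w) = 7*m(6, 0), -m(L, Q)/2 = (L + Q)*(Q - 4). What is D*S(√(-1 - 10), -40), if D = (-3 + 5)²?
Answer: 1344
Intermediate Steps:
m(L, Q) = -2*(-4 + Q)*(L + Q) (m(L, Q) = -2*(L + Q)*(Q - 4) = -2*(L + Q)*(-4 + Q) = -2*(-4 + Q)*(L + Q))
D = 4 (D = 2² = 4)
S(X, w) = 336 (S(X, w) = 7*(-2*0² + 8*6 + 8*0 - 2*6*0) = 7*(-2*0 + 48 + 0 + 0) = 7*(0 + 48 + 0 + 0) = 7*48 = 336)
D*S(√(-1 - 10), -40) = 4*336 = 1344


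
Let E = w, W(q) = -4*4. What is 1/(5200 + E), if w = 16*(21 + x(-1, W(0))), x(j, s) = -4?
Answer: 1/5472 ≈ 0.00018275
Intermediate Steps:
W(q) = -16
w = 272 (w = 16*(21 - 4) = 16*17 = 272)
E = 272
1/(5200 + E) = 1/(5200 + 272) = 1/5472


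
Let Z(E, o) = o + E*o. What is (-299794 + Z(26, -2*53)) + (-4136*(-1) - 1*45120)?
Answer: -343640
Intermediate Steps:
(-299794 + Z(26, -2*53)) + (-4136*(-1) - 1*45120) = (-299794 + (-2*53)*(1 + 26)) + (-4136*(-1) - 1*45120) = (-299794 - 106*27) + (4136 - 45120) = (-299794 - 2862) - 40984 = -302656 - 40984 = -343640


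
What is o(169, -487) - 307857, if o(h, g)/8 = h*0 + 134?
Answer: -306785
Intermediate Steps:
o(h, g) = 1072 (o(h, g) = 8*(h*0 + 134) = 8*(0 + 134) = 8*134 = 1072)
o(169, -487) - 307857 = 1072 - 307857 = -306785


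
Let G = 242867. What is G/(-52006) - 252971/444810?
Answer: -30296420024/5783197215 ≈ -5.2387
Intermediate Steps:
G/(-52006) - 252971/444810 = 242867/(-52006) - 252971/444810 = 242867*(-1/52006) - 252971*1/444810 = -242867/52006 - 252971/444810 = -30296420024/5783197215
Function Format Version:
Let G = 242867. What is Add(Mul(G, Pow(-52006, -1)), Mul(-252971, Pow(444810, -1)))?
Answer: Rational(-30296420024, 5783197215) ≈ -5.2387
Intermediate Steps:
Add(Mul(G, Pow(-52006, -1)), Mul(-252971, Pow(444810, -1))) = Add(Mul(242867, Pow(-52006, -1)), Mul(-252971, Pow(444810, -1))) = Add(Mul(242867, Rational(-1, 52006)), Mul(-252971, Rational(1, 444810))) = Add(Rational(-242867, 52006), Rational(-252971, 444810)) = Rational(-30296420024, 5783197215)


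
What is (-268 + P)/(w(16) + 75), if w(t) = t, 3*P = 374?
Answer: -430/273 ≈ -1.5751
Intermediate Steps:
P = 374/3 (P = (1/3)*374 = 374/3 ≈ 124.67)
(-268 + P)/(w(16) + 75) = (-268 + 374/3)/(16 + 75) = -430/3/91 = -430/3*1/91 = -430/273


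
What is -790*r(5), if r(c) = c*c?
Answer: -19750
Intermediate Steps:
r(c) = c**2
-790*r(5) = -790*5**2 = -790*25 = -19750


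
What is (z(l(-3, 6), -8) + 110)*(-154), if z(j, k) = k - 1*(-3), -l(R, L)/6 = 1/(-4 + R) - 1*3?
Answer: -16170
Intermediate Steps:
l(R, L) = 18 - 6/(-4 + R) (l(R, L) = -6*(1/(-4 + R) - 1*3) = -6*(1/(-4 + R) - 3) = -6*(-3 + 1/(-4 + R)) = 18 - 6/(-4 + R))
z(j, k) = 3 + k (z(j, k) = k + 3 = 3 + k)
(z(l(-3, 6), -8) + 110)*(-154) = ((3 - 8) + 110)*(-154) = (-5 + 110)*(-154) = 105*(-154) = -16170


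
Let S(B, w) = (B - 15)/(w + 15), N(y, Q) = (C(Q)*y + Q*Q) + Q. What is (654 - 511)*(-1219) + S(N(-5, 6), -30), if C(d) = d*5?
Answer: -871544/5 ≈ -1.7431e+5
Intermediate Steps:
C(d) = 5*d
N(y, Q) = Q + Q² + 5*Q*y (N(y, Q) = ((5*Q)*y + Q*Q) + Q = (5*Q*y + Q²) + Q = (Q² + 5*Q*y) + Q = Q + Q² + 5*Q*y)
S(B, w) = (-15 + B)/(15 + w)
(654 - 511)*(-1219) + S(N(-5, 6), -30) = (654 - 511)*(-1219) + (-15 + 6*(1 + 6 + 5*(-5)))/(15 - 30) = 143*(-1219) + (-15 + 6*(1 + 6 - 25))/(-15) = -174317 - (-15 + 6*(-18))/15 = -174317 - (-15 - 108)/15 = -174317 - 1/15*(-123) = -174317 + 41/5 = -871544/5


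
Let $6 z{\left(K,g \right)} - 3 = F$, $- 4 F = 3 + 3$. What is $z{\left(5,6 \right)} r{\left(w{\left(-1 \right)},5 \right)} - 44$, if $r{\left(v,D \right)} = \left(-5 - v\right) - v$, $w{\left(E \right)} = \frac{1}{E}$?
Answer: $- \frac{179}{4} \approx -44.75$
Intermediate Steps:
$F = - \frac{3}{2}$ ($F = - \frac{3 + 3}{4} = \left(- \frac{1}{4}\right) 6 = - \frac{3}{2} \approx -1.5$)
$z{\left(K,g \right)} = \frac{1}{4}$ ($z{\left(K,g \right)} = \frac{1}{2} + \frac{1}{6} \left(- \frac{3}{2}\right) = \frac{1}{2} - \frac{1}{4} = \frac{1}{4}$)
$r{\left(v,D \right)} = -5 - 2 v$
$z{\left(5,6 \right)} r{\left(w{\left(-1 \right)},5 \right)} - 44 = \frac{-5 - \frac{2}{-1}}{4} - 44 = \frac{-5 - -2}{4} - 44 = \frac{-5 + 2}{4} - 44 = \frac{1}{4} \left(-3\right) - 44 = - \frac{3}{4} - 44 = - \frac{179}{4}$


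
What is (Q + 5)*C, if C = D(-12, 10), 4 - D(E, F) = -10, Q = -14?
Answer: -126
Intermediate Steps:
D(E, F) = 14 (D(E, F) = 4 - 1*(-10) = 4 + 10 = 14)
C = 14
(Q + 5)*C = (-14 + 5)*14 = -9*14 = -126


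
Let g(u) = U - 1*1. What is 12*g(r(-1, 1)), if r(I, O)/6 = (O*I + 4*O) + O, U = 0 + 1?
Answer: 0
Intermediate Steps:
U = 1
r(I, O) = 30*O + 6*I*O (r(I, O) = 6*((O*I + 4*O) + O) = 6*((I*O + 4*O) + O) = 6*((4*O + I*O) + O) = 6*(5*O + I*O) = 30*O + 6*I*O)
g(u) = 0 (g(u) = 1 - 1*1 = 1 - 1 = 0)
12*g(r(-1, 1)) = 12*0 = 0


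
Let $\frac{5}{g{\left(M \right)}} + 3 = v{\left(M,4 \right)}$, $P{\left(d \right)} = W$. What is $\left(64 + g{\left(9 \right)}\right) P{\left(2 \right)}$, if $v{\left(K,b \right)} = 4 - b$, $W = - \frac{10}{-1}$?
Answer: $\frac{1870}{3} \approx 623.33$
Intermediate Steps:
$W = 10$ ($W = \left(-10\right) \left(-1\right) = 10$)
$P{\left(d \right)} = 10$
$g{\left(M \right)} = - \frac{5}{3}$ ($g{\left(M \right)} = \frac{5}{-3 + \left(4 - 4\right)} = \frac{5}{-3 + 0} = \frac{5}{-3} = 5 \left(- \frac{1}{3}\right) = - \frac{5}{3}$)
$\left(64 + g{\left(9 \right)}\right) P{\left(2 \right)} = \left(64 - \frac{5}{3}\right) 10 = \frac{187}{3} \cdot 10 = \frac{1870}{3}$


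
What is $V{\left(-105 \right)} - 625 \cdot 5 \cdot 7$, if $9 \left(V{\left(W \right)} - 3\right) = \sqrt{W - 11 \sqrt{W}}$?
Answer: $-21872 + \frac{\sqrt{-105 - 11 i \sqrt{105}}}{9} \approx -21871.0 - 1.2645 i$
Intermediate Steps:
$V{\left(W \right)} = 3 + \frac{\sqrt{W - 11 \sqrt{W}}}{9}$
$V{\left(-105 \right)} - 625 \cdot 5 \cdot 7 = \left(3 + \frac{\sqrt{-105 - 11 \sqrt{-105}}}{9}\right) - 625 \cdot 5 \cdot 7 = \left(3 + \frac{\sqrt{-105 - 11 i \sqrt{105}}}{9}\right) - 625 \cdot 35 = \left(3 + \frac{\sqrt{-105 - 11 i \sqrt{105}}}{9}\right) - 21875 = -21872 + \frac{\sqrt{-105 - 11 i \sqrt{105}}}{9}$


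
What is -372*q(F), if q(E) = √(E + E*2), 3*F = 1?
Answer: -372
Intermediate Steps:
F = ⅓ (F = (⅓)*1 = ⅓ ≈ 0.33333)
q(E) = √3*√E (q(E) = √(E + 2*E) = √(3*E) = √3*√E)
-372*q(F) = -372*√3*√(⅓) = -372*√3*√3/3 = -372*1 = -372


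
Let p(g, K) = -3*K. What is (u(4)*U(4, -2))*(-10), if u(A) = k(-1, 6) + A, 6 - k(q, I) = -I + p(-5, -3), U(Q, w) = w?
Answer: 140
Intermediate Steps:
k(q, I) = -3 + I (k(q, I) = 6 - (-I - 3*(-3)) = 6 - (-I + 9) = 6 - (9 - I) = 6 + (-9 + I) = -3 + I)
u(A) = 3 + A (u(A) = (-3 + 6) + A = 3 + A)
(u(4)*U(4, -2))*(-10) = ((3 + 4)*(-2))*(-10) = (7*(-2))*(-10) = -14*(-10) = 140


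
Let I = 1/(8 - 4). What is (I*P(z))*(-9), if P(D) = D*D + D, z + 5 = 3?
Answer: -9/2 ≈ -4.5000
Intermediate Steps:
z = -2 (z = -5 + 3 = -2)
P(D) = D + D² (P(D) = D² + D = D + D²)
I = ¼ (I = 1/4 = ¼ ≈ 0.25000)
(I*P(z))*(-9) = ((-2*(1 - 2))/4)*(-9) = ((-2*(-1))/4)*(-9) = ((¼)*2)*(-9) = (½)*(-9) = -9/2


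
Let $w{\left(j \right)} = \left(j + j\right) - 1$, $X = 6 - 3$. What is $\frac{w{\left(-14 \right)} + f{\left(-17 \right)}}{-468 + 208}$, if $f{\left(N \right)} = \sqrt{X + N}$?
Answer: $\frac{29}{260} - \frac{i \sqrt{14}}{260} \approx 0.11154 - 0.014391 i$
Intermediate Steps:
$X = 3$
$w{\left(j \right)} = -1 + 2 j$ ($w{\left(j \right)} = 2 j - 1 = -1 + 2 j$)
$f{\left(N \right)} = \sqrt{3 + N}$
$\frac{w{\left(-14 \right)} + f{\left(-17 \right)}}{-468 + 208} = \frac{\left(-1 + 2 \left(-14\right)\right) + \sqrt{3 - 17}}{-468 + 208} = \frac{\left(-1 - 28\right) + \sqrt{-14}}{-260} = \left(-29 + i \sqrt{14}\right) \left(- \frac{1}{260}\right) = \frac{29}{260} - \frac{i \sqrt{14}}{260}$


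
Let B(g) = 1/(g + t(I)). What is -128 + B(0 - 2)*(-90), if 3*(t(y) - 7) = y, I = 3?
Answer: -143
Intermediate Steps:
t(y) = 7 + y/3
B(g) = 1/(8 + g) (B(g) = 1/(g + (7 + (⅓)*3)) = 1/(g + (7 + 1)) = 1/(g + 8) = 1/(8 + g))
-128 + B(0 - 2)*(-90) = -128 - 90/(8 + (0 - 2)) = -128 - 90/(8 - 2) = -128 - 90/6 = -128 + (⅙)*(-90) = -128 - 15 = -143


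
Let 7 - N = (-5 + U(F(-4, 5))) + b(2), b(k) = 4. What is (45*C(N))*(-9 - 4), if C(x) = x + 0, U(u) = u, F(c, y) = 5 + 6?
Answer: 1755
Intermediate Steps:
F(c, y) = 11
N = -3 (N = 7 - ((-5 + 11) + 4) = 7 - (6 + 4) = 7 - 1*10 = 7 - 10 = -3)
C(x) = x
(45*C(N))*(-9 - 4) = (45*(-3))*(-9 - 4) = -135*(-13) = 1755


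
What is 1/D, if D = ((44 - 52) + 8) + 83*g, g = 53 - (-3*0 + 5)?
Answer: 1/3984 ≈ 0.00025100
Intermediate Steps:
g = 48 (g = 53 - (0 + 5) = 53 - 1*5 = 53 - 5 = 48)
D = 3984 (D = ((44 - 52) + 8) + 83*48 = (-8 + 8) + 3984 = 0 + 3984 = 3984)
1/D = 1/3984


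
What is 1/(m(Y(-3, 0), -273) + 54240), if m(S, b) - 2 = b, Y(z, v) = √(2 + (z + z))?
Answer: 1/53969 ≈ 1.8529e-5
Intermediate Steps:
Y(z, v) = √(2 + 2*z)
m(S, b) = 2 + b
1/(m(Y(-3, 0), -273) + 54240) = 1/((2 - 273) + 54240) = 1/(-271 + 54240) = 1/53969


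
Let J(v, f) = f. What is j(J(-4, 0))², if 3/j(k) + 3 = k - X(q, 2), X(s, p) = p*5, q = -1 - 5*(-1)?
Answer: 9/169 ≈ 0.053254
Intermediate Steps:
q = 4 (q = -1 + 5 = 4)
X(s, p) = 5*p
j(k) = 3/(-13 + k) (j(k) = 3/(-3 + (k - 5*2)) = 3/(-3 + (k - 1*10)) = 3/(-3 + (k - 10)) = 3/(-3 + (-10 + k)) = 3/(-13 + k))
j(J(-4, 0))² = (3/(-13 + 0))² = (3/(-13))² = (3*(-1/13))² = (-3/13)² = 9/169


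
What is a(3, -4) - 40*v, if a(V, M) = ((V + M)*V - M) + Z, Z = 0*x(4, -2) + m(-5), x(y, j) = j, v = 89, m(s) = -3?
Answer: -3562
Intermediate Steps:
Z = -3 (Z = 0*(-2) - 3 = 0 - 3 = -3)
a(V, M) = -3 - M + V*(M + V) (a(V, M) = ((V + M)*V - M) - 3 = ((M + V)*V - M) - 3 = (V*(M + V) - M) - 3 = (-M + V*(M + V)) - 3 = -3 - M + V*(M + V))
a(3, -4) - 40*v = (-3 + 3² - 1*(-4) - 4*3) - 40*89 = (-3 + 9 + 4 - 12) - 3560 = -2 - 3560 = -3562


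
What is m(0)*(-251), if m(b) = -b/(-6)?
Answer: 0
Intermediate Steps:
m(b) = b/6 (m(b) = -b*(-1)/6 = -(-1)*b/6 = b/6)
m(0)*(-251) = ((⅙)*0)*(-251) = 0*(-251) = 0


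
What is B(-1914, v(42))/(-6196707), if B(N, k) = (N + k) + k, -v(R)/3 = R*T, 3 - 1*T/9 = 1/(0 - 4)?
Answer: 3095/2065569 ≈ 0.0014984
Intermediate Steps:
T = 117/4 (T = 27 - 9/(0 - 4) = 27 - 9/(-4) = 27 - 9*(-¼) = 27 + 9/4 = 117/4 ≈ 29.250)
v(R) = -351*R/4 (v(R) = -3*R*117/4 = -351*R/4)
B(N, k) = N + 2*k
B(-1914, v(42))/(-6196707) = (-1914 + 2*(-351/4*42))/(-6196707) = (-1914 + 2*(-7371/2))*(-1/6196707) = (-1914 - 7371)*(-1/6196707) = -9285*(-1/6196707) = 3095/2065569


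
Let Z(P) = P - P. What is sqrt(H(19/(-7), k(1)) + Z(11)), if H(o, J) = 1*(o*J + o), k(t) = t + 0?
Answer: I*sqrt(266)/7 ≈ 2.3299*I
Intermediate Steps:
k(t) = t
Z(P) = 0
H(o, J) = o + J*o (H(o, J) = 1*(J*o + o) = 1*(o + J*o) = o + J*o)
sqrt(H(19/(-7), k(1)) + Z(11)) = sqrt((19/(-7))*(1 + 1) + 0) = sqrt((19*(-1/7))*2 + 0) = sqrt(-19/7*2 + 0) = sqrt(-38/7 + 0) = sqrt(-38/7) = I*sqrt(266)/7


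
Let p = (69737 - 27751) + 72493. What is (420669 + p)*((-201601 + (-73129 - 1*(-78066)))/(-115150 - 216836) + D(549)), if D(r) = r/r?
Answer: 141452995100/165993 ≈ 8.5216e+5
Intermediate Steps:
p = 114479 (p = 41986 + 72493 = 114479)
D(r) = 1
(420669 + p)*((-201601 + (-73129 - 1*(-78066)))/(-115150 - 216836) + D(549)) = (420669 + 114479)*((-201601 + (-73129 - 1*(-78066)))/(-115150 - 216836) + 1) = 535148*((-201601 + (-73129 + 78066))/(-331986) + 1) = 535148*((-201601 + 4937)*(-1/331986) + 1) = 535148*(-196664*(-1/331986) + 1) = 535148*(98332/165993 + 1) = 535148*(264325/165993) = 141452995100/165993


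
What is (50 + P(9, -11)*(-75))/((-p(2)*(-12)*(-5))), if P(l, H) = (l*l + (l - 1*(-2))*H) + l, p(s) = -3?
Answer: 475/36 ≈ 13.194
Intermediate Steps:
P(l, H) = l + l**2 + H*(2 + l) (P(l, H) = (l**2 + (l + 2)*H) + l = (l**2 + (2 + l)*H) + l = (l**2 + H*(2 + l)) + l = l + l**2 + H*(2 + l))
(50 + P(9, -11)*(-75))/((-p(2)*(-12)*(-5))) = (50 + (9 + 9**2 + 2*(-11) - 11*9)*(-75))/((-(-3*(-12))*(-5))) = (50 + (9 + 81 - 22 - 99)*(-75))/((-36*(-5))) = (50 - 31*(-75))/((-1*(-180))) = (50 + 2325)/180 = 2375*(1/180) = 475/36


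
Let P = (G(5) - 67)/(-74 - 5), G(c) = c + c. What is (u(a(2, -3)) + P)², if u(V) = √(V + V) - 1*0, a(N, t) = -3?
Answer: -34197/6241 + 114*I*√6/79 ≈ -5.4794 + 3.5347*I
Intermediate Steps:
G(c) = 2*c
u(V) = √2*√V (u(V) = √(2*V) + 0 = √2*√V + 0 = √2*√V)
P = 57/79 (P = (2*5 - 67)/(-74 - 5) = (10 - 67)/(-79) = -57*(-1/79) = 57/79 ≈ 0.72152)
(u(a(2, -3)) + P)² = (√2*√(-3) + 57/79)² = (√2*(I*√3) + 57/79)² = (I*√6 + 57/79)² = (57/79 + I*√6)²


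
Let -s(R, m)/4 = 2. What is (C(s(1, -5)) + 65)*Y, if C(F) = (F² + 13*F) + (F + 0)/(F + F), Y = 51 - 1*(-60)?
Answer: 5661/2 ≈ 2830.5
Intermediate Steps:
s(R, m) = -8 (s(R, m) = -4*2 = -8)
Y = 111 (Y = 51 + 60 = 111)
C(F) = ½ + F² + 13*F (C(F) = (F² + 13*F) + F/((2*F)) = (F² + 13*F) + F*(1/(2*F)) = (F² + 13*F) + ½ = ½ + F² + 13*F)
(C(s(1, -5)) + 65)*Y = ((½ + (-8)² + 13*(-8)) + 65)*111 = ((½ + 64 - 104) + 65)*111 = (-79/2 + 65)*111 = (51/2)*111 = 5661/2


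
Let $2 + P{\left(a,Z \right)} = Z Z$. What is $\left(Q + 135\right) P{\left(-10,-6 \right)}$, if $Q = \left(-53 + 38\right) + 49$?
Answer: $5746$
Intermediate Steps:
$P{\left(a,Z \right)} = -2 + Z^{2}$ ($P{\left(a,Z \right)} = -2 + Z Z = -2 + Z^{2}$)
$Q = 34$ ($Q = -15 + 49 = 34$)
$\left(Q + 135\right) P{\left(-10,-6 \right)} = \left(34 + 135\right) \left(-2 + \left(-6\right)^{2}\right) = 169 \left(-2 + 36\right) = 169 \cdot 34 = 5746$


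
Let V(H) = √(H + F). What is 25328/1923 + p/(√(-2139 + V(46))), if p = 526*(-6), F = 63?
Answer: 25328/1923 + 3156*I/√(2139 - √109) ≈ 13.171 + 68.406*I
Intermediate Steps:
V(H) = √(63 + H) (V(H) = √(H + 63) = √(63 + H))
p = -3156
25328/1923 + p/(√(-2139 + V(46))) = 25328/1923 - 3156/√(-2139 + √(63 + 46)) = 25328*(1/1923) - 3156/√(-2139 + √109) = 25328/1923 - 3156/√(-2139 + √109)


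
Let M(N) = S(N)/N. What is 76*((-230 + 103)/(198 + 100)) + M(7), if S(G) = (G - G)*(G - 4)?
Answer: -4826/149 ≈ -32.389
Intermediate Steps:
S(G) = 0 (S(G) = 0*(-4 + G) = 0)
M(N) = 0 (M(N) = 0/N = 0)
76*((-230 + 103)/(198 + 100)) + M(7) = 76*((-230 + 103)/(198 + 100)) + 0 = 76*(-127/298) + 0 = -4826/149 + 0 = -4826/149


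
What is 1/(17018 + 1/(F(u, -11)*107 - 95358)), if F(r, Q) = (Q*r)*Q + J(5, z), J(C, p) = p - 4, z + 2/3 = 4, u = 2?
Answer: 208606/3550056905 ≈ 5.8761e-5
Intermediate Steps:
z = 10/3 (z = -⅔ + 4 = 10/3 ≈ 3.3333)
J(C, p) = -4 + p
F(r, Q) = -⅔ + r*Q² (F(r, Q) = (Q*r)*Q + (-4 + 10/3) = r*Q² - ⅔ = -⅔ + r*Q²)
1/(17018 + 1/(F(u, -11)*107 - 95358)) = 1/(17018 + 1/((-⅔ + 2*(-11)²)*107 - 95358)) = 1/(17018 + 1/((-⅔ + 2*121)*107 - 95358)) = 1/(17018 + 1/((-⅔ + 242)*107 - 95358)) = 1/(17018 + 1/((724/3)*107 - 95358)) = 1/(17018 + 1/(77468/3 - 95358)) = 1/(17018 + 1/(-208606/3)) = 1/(17018 - 3/208606) = 1/(3550056905/208606) = 208606/3550056905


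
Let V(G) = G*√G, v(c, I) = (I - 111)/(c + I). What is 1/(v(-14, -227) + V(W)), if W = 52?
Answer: -241/24161358 + 116162*√13/157048827 ≈ 0.0026569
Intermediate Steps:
v(c, I) = (-111 + I)/(I + c)
V(G) = G^(3/2)
1/(v(-14, -227) + V(W)) = 1/((-111 - 227)/(-227 - 14) + 52^(3/2)) = 1/(-338/(-241) + 104*√13) = 1/(-1/241*(-338) + 104*√13) = 1/(338/241 + 104*√13)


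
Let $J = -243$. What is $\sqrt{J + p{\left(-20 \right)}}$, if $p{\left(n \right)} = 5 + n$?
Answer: $i \sqrt{258} \approx 16.062 i$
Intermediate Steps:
$\sqrt{J + p{\left(-20 \right)}} = \sqrt{-243 + \left(5 - 20\right)} = \sqrt{-243 - 15} = \sqrt{-258} = i \sqrt{258}$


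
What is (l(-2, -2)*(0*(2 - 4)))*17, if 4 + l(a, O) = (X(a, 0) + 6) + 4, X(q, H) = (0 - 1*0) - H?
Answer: 0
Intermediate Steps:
X(q, H) = -H (X(q, H) = (0 + 0) - H = 0 - H = -H)
l(a, O) = 6 (l(a, O) = -4 + ((-1*0 + 6) + 4) = -4 + ((0 + 6) + 4) = -4 + (6 + 4) = -4 + 10 = 6)
(l(-2, -2)*(0*(2 - 4)))*17 = (6*(0*(2 - 4)))*17 = (6*(0*(-2)))*17 = (6*0)*17 = 0*17 = 0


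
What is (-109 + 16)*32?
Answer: -2976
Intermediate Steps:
(-109 + 16)*32 = -93*32 = -2976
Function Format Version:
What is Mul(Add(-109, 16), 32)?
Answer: -2976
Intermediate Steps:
Mul(Add(-109, 16), 32) = Mul(-93, 32) = -2976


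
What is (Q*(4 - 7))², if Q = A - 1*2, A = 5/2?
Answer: 9/4 ≈ 2.2500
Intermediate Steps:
A = 5/2 (A = 5*(½) = 5/2 ≈ 2.5000)
Q = ½ (Q = 5/2 - 1*2 = 5/2 - 2 = ½ ≈ 0.50000)
(Q*(4 - 7))² = ((4 - 7)/2)² = ((½)*(-3))² = (-3/2)² = 9/4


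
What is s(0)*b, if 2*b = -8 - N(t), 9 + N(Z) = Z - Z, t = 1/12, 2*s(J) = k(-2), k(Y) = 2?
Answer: 1/2 ≈ 0.50000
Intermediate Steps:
s(J) = 1 (s(J) = (1/2)*2 = 1)
t = 1/12 (t = 1*(1/12) = 1/12 ≈ 0.083333)
N(Z) = -9 (N(Z) = -9 + (Z - Z) = -9 + 0 = -9)
b = 1/2 (b = (-8 - 1*(-9))/2 = (-8 + 9)/2 = (1/2)*1 = 1/2 ≈ 0.50000)
s(0)*b = 1*(1/2) = 1/2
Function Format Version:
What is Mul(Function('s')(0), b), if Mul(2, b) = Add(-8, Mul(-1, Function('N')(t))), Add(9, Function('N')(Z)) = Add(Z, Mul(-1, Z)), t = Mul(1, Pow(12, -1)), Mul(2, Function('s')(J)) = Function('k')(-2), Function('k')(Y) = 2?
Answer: Rational(1, 2) ≈ 0.50000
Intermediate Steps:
Function('s')(J) = 1 (Function('s')(J) = Mul(Rational(1, 2), 2) = 1)
t = Rational(1, 12) (t = Mul(1, Rational(1, 12)) = Rational(1, 12) ≈ 0.083333)
Function('N')(Z) = -9 (Function('N')(Z) = Add(-9, Add(Z, Mul(-1, Z))) = Add(-9, 0) = -9)
b = Rational(1, 2) (b = Mul(Rational(1, 2), Add(-8, Mul(-1, -9))) = Mul(Rational(1, 2), Add(-8, 9)) = Mul(Rational(1, 2), 1) = Rational(1, 2) ≈ 0.50000)
Mul(Function('s')(0), b) = Mul(1, Rational(1, 2)) = Rational(1, 2)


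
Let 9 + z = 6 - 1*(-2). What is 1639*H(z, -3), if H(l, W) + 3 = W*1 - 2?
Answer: -13112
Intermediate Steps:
z = -1 (z = -9 + (6 - 1*(-2)) = -9 + (6 + 2) = -9 + 8 = -1)
H(l, W) = -5 + W (H(l, W) = -3 + (W*1 - 2) = -3 + (W - 2) = -3 + (-2 + W) = -5 + W)
1639*H(z, -3) = 1639*(-5 - 3) = 1639*(-8) = -13112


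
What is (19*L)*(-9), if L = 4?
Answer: -684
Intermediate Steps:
(19*L)*(-9) = (19*4)*(-9) = 76*(-9) = -684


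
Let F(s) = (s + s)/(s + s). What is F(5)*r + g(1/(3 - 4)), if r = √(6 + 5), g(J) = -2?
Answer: -2 + √11 ≈ 1.3166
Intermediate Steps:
F(s) = 1 (F(s) = (2*s)/((2*s)) = (2*s)*(1/(2*s)) = 1)
r = √11 ≈ 3.3166
F(5)*r + g(1/(3 - 4)) = 1*√11 - 2 = √11 - 2 = -2 + √11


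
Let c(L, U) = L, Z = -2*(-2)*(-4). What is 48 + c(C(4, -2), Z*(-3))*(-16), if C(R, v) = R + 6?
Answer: -112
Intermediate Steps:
Z = -16 (Z = 4*(-4) = -16)
C(R, v) = 6 + R
48 + c(C(4, -2), Z*(-3))*(-16) = 48 + (6 + 4)*(-16) = 48 + 10*(-16) = 48 - 160 = -112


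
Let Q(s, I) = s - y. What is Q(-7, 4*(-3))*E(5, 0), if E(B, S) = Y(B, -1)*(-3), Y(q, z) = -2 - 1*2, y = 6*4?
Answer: -372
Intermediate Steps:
y = 24
Y(q, z) = -4 (Y(q, z) = -2 - 2 = -4)
E(B, S) = 12 (E(B, S) = -4*(-3) = 12)
Q(s, I) = -24 + s (Q(s, I) = s - 1*24 = s - 24 = -24 + s)
Q(-7, 4*(-3))*E(5, 0) = (-24 - 7)*12 = -31*12 = -372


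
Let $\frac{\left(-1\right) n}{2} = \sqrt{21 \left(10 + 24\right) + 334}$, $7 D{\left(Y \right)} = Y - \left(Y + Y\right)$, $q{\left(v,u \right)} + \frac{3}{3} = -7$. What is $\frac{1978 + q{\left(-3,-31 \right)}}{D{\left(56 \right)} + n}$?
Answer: $\frac{985}{258} - \frac{985 \sqrt{262}}{516} \approx -27.081$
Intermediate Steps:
$q{\left(v,u \right)} = -8$ ($q{\left(v,u \right)} = -1 - 7 = -8$)
$D{\left(Y \right)} = - \frac{Y}{7}$ ($D{\left(Y \right)} = \frac{Y - \left(Y + Y\right)}{7} = \frac{Y - 2 Y}{7} = \frac{\left(-1\right) Y}{7} = - \frac{Y}{7}$)
$n = - 4 \sqrt{262}$ ($n = - 2 \sqrt{21 \left(10 + 24\right) + 334} = - 2 \sqrt{21 \cdot 34 + 334} = - 2 \sqrt{714 + 334} = - 2 \sqrt{1048} = - 2 \cdot 2 \sqrt{262} = - 4 \sqrt{262} \approx -64.746$)
$\frac{1978 + q{\left(-3,-31 \right)}}{D{\left(56 \right)} + n} = \frac{1978 - 8}{\left(- \frac{1}{7}\right) 56 - 4 \sqrt{262}} = \frac{1970}{-8 - 4 \sqrt{262}}$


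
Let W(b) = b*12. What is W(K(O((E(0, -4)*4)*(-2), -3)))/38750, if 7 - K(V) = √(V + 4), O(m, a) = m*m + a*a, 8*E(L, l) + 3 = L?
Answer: 42/19375 - 6*√22/19375 ≈ 0.00071523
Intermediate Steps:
E(L, l) = -3/8 + L/8
O(m, a) = a² + m² (O(m, a) = m² + a² = a² + m²)
K(V) = 7 - √(4 + V) (K(V) = 7 - √(V + 4) = 7 - √(4 + V))
W(b) = 12*b
W(K(O((E(0, -4)*4)*(-2), -3)))/38750 = (12*(7 - √(4 + ((-3)² + (((-3/8 + (⅛)*0)*4)*(-2))²))))/38750 = (12*(7 - √(4 + (9 + (((-3/8 + 0)*4)*(-2))²))))*(1/38750) = (12*(7 - √(4 + (9 + (-3/8*4*(-2))²))))*(1/38750) = (12*(7 - √(4 + (9 + (-3/2*(-2))²))))*(1/38750) = (12*(7 - √(4 + (9 + 3²))))*(1/38750) = (12*(7 - √(4 + (9 + 9))))*(1/38750) = (12*(7 - √(4 + 18)))*(1/38750) = (12*(7 - √22))*(1/38750) = (84 - 12*√22)*(1/38750) = 42/19375 - 6*√22/19375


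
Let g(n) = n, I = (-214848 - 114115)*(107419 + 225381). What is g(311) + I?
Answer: -109478886089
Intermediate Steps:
I = -109478886400 (I = -328963*332800 = -109478886400)
g(311) + I = 311 - 109478886400 = -109478886089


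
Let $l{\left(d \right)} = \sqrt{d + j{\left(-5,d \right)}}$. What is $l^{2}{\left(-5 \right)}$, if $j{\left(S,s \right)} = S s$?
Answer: $20$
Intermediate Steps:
$l{\left(d \right)} = 2 \sqrt{- d}$ ($l{\left(d \right)} = \sqrt{d - 5 d} = \sqrt{- 4 d} = 2 \sqrt{- d}$)
$l^{2}{\left(-5 \right)} = \left(2 \sqrt{\left(-1\right) \left(-5\right)}\right)^{2} = \left(2 \sqrt{5}\right)^{2} = 20$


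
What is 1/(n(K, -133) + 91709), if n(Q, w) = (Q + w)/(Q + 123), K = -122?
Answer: 1/91454 ≈ 1.0934e-5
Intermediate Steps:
n(Q, w) = (Q + w)/(123 + Q)
1/(n(K, -133) + 91709) = 1/((-122 - 133)/(123 - 122) + 91709) = 1/(-255/1 + 91709) = 1/(1*(-255) + 91709) = 1/(-255 + 91709) = 1/91454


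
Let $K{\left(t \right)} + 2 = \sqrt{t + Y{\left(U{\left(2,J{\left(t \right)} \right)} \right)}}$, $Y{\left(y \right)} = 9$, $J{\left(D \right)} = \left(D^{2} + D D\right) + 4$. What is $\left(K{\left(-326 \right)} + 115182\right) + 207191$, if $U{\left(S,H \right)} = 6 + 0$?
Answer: $322371 + i \sqrt{317} \approx 3.2237 \cdot 10^{5} + 17.805 i$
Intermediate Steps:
$J{\left(D \right)} = 4 + 2 D^{2}$ ($J{\left(D \right)} = \left(D^{2} + D^{2}\right) + 4 = 2 D^{2} + 4 = 4 + 2 D^{2}$)
$U{\left(S,H \right)} = 6$
$K{\left(t \right)} = -2 + \sqrt{9 + t}$ ($K{\left(t \right)} = -2 + \sqrt{t + 9} = -2 + \sqrt{9 + t}$)
$\left(K{\left(-326 \right)} + 115182\right) + 207191 = \left(\left(-2 + \sqrt{9 - 326}\right) + 115182\right) + 207191 = \left(\left(-2 + \sqrt{-317}\right) + 115182\right) + 207191 = \left(\left(-2 + i \sqrt{317}\right) + 115182\right) + 207191 = \left(115180 + i \sqrt{317}\right) + 207191 = 322371 + i \sqrt{317}$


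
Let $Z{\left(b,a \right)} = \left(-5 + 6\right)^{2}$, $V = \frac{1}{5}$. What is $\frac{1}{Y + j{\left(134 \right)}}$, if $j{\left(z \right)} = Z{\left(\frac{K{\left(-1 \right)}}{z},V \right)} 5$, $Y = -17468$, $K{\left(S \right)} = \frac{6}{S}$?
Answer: $- \frac{1}{17463} \approx -5.7264 \cdot 10^{-5}$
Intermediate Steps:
$V = \frac{1}{5} \approx 0.2$
$Z{\left(b,a \right)} = 1$ ($Z{\left(b,a \right)} = 1^{2} = 1$)
$j{\left(z \right)} = 5$ ($j{\left(z \right)} = 1 \cdot 5 = 5$)
$\frac{1}{Y + j{\left(134 \right)}} = \frac{1}{-17468 + 5} = \frac{1}{-17463} = - \frac{1}{17463}$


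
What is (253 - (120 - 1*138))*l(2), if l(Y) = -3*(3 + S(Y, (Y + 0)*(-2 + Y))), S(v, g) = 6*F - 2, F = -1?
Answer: 4065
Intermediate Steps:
S(v, g) = -8 (S(v, g) = 6*(-1) - 2 = -6 - 2 = -8)
l(Y) = 15 (l(Y) = -3*(3 - 8) = -3*(-5) = 15)
(253 - (120 - 1*138))*l(2) = (253 - (120 - 1*138))*15 = (253 - (120 - 138))*15 = (253 - 1*(-18))*15 = (253 + 18)*15 = 271*15 = 4065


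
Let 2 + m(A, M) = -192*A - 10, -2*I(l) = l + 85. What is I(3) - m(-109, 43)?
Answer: -20960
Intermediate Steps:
I(l) = -85/2 - l/2 (I(l) = -(l + 85)/2 = -(85 + l)/2 = -85/2 - l/2)
m(A, M) = -12 - 192*A (m(A, M) = -2 + (-192*A - 10) = -2 + (-10 - 192*A) = -12 - 192*A)
I(3) - m(-109, 43) = (-85/2 - ½*3) - (-12 - 192*(-109)) = (-85/2 - 3/2) - (-12 + 20928) = -44 - 1*20916 = -44 - 20916 = -20960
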